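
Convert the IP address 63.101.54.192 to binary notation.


63 = 00111111
101 = 01100101
54 = 00110110
192 = 11000000
Binary: 00111111.01100101.00110110.11000000


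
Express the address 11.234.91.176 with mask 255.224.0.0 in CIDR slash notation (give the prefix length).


Binary: 11111111.11100000.00000000.00000000
Count leading 1s
Prefix: /11


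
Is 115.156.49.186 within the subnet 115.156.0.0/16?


Subnet network: 115.156.0.0
Test IP AND mask: 115.156.0.0
Yes, 115.156.49.186 is in 115.156.0.0/16


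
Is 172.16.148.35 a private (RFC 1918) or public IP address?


RFC 1918 private ranges:
  10.0.0.0/8 (10.0.0.0 - 10.255.255.255)
  172.16.0.0/12 (172.16.0.0 - 172.31.255.255)
  192.168.0.0/16 (192.168.0.0 - 192.168.255.255)
Private (in 172.16.0.0/12)


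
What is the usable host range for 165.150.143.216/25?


Network: 165.150.143.128
Broadcast: 165.150.143.255
First usable = network + 1
Last usable = broadcast - 1
Range: 165.150.143.129 to 165.150.143.254


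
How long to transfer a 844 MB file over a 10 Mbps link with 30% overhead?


Effective throughput = 10 * (1 - 30/100) = 7 Mbps
File size in Mb = 844 * 8 = 6752 Mb
Time = 6752 / 7
Time = 964.5714 seconds


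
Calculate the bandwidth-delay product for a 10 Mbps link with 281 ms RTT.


BDP = bandwidth * RTT
= 10 Mbps * 281 ms
= 10 * 1e6 * 281 / 1000 bits
= 2810000 bits
= 351250 bytes
= 343.0176 KB
BDP = 2810000 bits (351250 bytes)


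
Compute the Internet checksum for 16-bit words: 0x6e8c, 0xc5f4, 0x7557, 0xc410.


Sum all words (with carry folding):
+ 0x6e8c = 0x6e8c
+ 0xc5f4 = 0x3481
+ 0x7557 = 0xa9d8
+ 0xc410 = 0x6de9
One's complement: ~0x6de9
Checksum = 0x9216


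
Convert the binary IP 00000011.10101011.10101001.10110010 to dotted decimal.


00000011 = 3
10101011 = 171
10101001 = 169
10110010 = 178
IP: 3.171.169.178


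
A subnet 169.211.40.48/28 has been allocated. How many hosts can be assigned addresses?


Host bits = 32 - 28 = 4
Total addresses = 2^4 = 16
Usable = total - 2 (network and broadcast)
Usable hosts: 14


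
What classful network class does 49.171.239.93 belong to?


First octet: 49
Binary: 00110001
0xxxxxxx -> Class A (1-126)
Class A, default mask 255.0.0.0 (/8)


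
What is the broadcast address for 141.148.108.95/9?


Network: 141.128.0.0/9
Host bits = 23
Set all host bits to 1:
Broadcast: 141.255.255.255


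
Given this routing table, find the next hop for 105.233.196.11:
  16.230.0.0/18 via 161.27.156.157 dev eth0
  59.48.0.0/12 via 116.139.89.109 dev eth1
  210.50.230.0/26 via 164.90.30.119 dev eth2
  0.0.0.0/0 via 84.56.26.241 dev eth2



Longest prefix match for 105.233.196.11:
  /18 16.230.0.0: no
  /12 59.48.0.0: no
  /26 210.50.230.0: no
  /0 0.0.0.0: MATCH
Selected: next-hop 84.56.26.241 via eth2 (matched /0)


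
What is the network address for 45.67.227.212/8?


IP:   00101101.01000011.11100011.11010100
Mask: 11111111.00000000.00000000.00000000
AND operation:
Net:  00101101.00000000.00000000.00000000
Network: 45.0.0.0/8


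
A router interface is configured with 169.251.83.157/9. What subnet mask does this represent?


/9 means 9 network bits, 23 host bits
Binary: 11111111100000000000000000000000
Mask: 255.128.0.0


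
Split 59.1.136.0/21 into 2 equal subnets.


New prefix = 21 + 1 = 22
Each subnet has 1024 addresses
  59.1.136.0/22
  59.1.140.0/22
Subnets: 59.1.136.0/22, 59.1.140.0/22


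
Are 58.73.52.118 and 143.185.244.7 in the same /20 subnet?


Mask: 255.255.240.0
58.73.52.118 AND mask = 58.73.48.0
143.185.244.7 AND mask = 143.185.240.0
No, different subnets (58.73.48.0 vs 143.185.240.0)


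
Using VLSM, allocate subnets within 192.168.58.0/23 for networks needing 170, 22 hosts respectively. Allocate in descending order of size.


170 hosts -> /24 (254 usable): 192.168.58.0/24
22 hosts -> /27 (30 usable): 192.168.59.0/27
Allocation: 192.168.58.0/24 (170 hosts, 254 usable); 192.168.59.0/27 (22 hosts, 30 usable)


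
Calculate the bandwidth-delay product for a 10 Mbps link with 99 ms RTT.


BDP = bandwidth * RTT
= 10 Mbps * 99 ms
= 10 * 1e6 * 99 / 1000 bits
= 990000 bits
= 123750 bytes
= 120.8496 KB
BDP = 990000 bits (123750 bytes)


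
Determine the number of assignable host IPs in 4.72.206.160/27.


Host bits = 32 - 27 = 5
Total addresses = 2^5 = 32
Usable = total - 2 (network and broadcast)
Usable hosts: 30


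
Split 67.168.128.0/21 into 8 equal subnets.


New prefix = 21 + 3 = 24
Each subnet has 256 addresses
  67.168.128.0/24
  67.168.129.0/24
  67.168.130.0/24
  67.168.131.0/24
  67.168.132.0/24
  67.168.133.0/24
  67.168.134.0/24
  67.168.135.0/24
Subnets: 67.168.128.0/24, 67.168.129.0/24, 67.168.130.0/24, 67.168.131.0/24, 67.168.132.0/24, 67.168.133.0/24, 67.168.134.0/24, 67.168.135.0/24


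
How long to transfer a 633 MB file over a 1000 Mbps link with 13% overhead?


Effective throughput = 1000 * (1 - 13/100) = 870 Mbps
File size in Mb = 633 * 8 = 5064 Mb
Time = 5064 / 870
Time = 5.8207 seconds


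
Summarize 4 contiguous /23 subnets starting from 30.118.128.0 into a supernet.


Original prefix: /23
Number of subnets: 4 = 2^2
New prefix = 23 - 2 = 21
Supernet: 30.118.128.0/21


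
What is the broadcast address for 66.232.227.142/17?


Network: 66.232.128.0/17
Host bits = 15
Set all host bits to 1:
Broadcast: 66.232.255.255


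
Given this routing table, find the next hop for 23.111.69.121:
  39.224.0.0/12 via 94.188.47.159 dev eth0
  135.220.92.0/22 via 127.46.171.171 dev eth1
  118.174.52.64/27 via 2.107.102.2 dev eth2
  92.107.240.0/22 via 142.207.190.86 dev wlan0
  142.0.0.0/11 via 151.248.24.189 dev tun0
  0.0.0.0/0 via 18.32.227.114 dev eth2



Longest prefix match for 23.111.69.121:
  /12 39.224.0.0: no
  /22 135.220.92.0: no
  /27 118.174.52.64: no
  /22 92.107.240.0: no
  /11 142.0.0.0: no
  /0 0.0.0.0: MATCH
Selected: next-hop 18.32.227.114 via eth2 (matched /0)


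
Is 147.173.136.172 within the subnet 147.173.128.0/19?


Subnet network: 147.173.128.0
Test IP AND mask: 147.173.128.0
Yes, 147.173.136.172 is in 147.173.128.0/19


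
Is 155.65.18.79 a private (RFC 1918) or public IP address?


RFC 1918 private ranges:
  10.0.0.0/8 (10.0.0.0 - 10.255.255.255)
  172.16.0.0/12 (172.16.0.0 - 172.31.255.255)
  192.168.0.0/16 (192.168.0.0 - 192.168.255.255)
Public (not in any RFC 1918 range)


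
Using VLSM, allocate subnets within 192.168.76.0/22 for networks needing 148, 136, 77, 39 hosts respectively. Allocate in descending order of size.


148 hosts -> /24 (254 usable): 192.168.76.0/24
136 hosts -> /24 (254 usable): 192.168.77.0/24
77 hosts -> /25 (126 usable): 192.168.78.0/25
39 hosts -> /26 (62 usable): 192.168.78.128/26
Allocation: 192.168.76.0/24 (148 hosts, 254 usable); 192.168.77.0/24 (136 hosts, 254 usable); 192.168.78.0/25 (77 hosts, 126 usable); 192.168.78.128/26 (39 hosts, 62 usable)


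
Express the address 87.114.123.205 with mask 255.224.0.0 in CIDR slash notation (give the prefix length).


Binary: 11111111.11100000.00000000.00000000
Count leading 1s
Prefix: /11


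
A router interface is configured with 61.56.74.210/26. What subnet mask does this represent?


/26 means 26 network bits, 6 host bits
Binary: 11111111111111111111111111000000
Mask: 255.255.255.192


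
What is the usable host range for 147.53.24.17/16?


Network: 147.53.0.0
Broadcast: 147.53.255.255
First usable = network + 1
Last usable = broadcast - 1
Range: 147.53.0.1 to 147.53.255.254


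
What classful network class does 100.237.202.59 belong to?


First octet: 100
Binary: 01100100
0xxxxxxx -> Class A (1-126)
Class A, default mask 255.0.0.0 (/8)


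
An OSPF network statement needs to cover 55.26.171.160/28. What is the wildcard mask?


Subnet mask: 255.255.255.240
Wildcard = 255.255.255.255 - subnet mask
255 - 255 = 0
255 - 255 = 0
255 - 255 = 0
255 - 240 = 15
Wildcard: 0.0.0.15


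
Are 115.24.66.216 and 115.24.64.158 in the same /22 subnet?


Mask: 255.255.252.0
115.24.66.216 AND mask = 115.24.64.0
115.24.64.158 AND mask = 115.24.64.0
Yes, same subnet (115.24.64.0)


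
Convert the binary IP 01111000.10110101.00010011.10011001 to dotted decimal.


01111000 = 120
10110101 = 181
00010011 = 19
10011001 = 153
IP: 120.181.19.153


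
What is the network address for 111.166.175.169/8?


IP:   01101111.10100110.10101111.10101001
Mask: 11111111.00000000.00000000.00000000
AND operation:
Net:  01101111.00000000.00000000.00000000
Network: 111.0.0.0/8


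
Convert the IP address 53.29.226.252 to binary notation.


53 = 00110101
29 = 00011101
226 = 11100010
252 = 11111100
Binary: 00110101.00011101.11100010.11111100


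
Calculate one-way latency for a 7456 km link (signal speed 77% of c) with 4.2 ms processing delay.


Speed = 0.77 * 3e5 km/s = 231000 km/s
Propagation delay = 7456 / 231000 = 0.0323 s = 32.2771 ms
Processing delay = 4.2 ms
Total one-way latency = 36.4771 ms


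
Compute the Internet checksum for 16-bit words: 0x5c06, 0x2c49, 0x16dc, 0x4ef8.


Sum all words (with carry folding):
+ 0x5c06 = 0x5c06
+ 0x2c49 = 0x884f
+ 0x16dc = 0x9f2b
+ 0x4ef8 = 0xee23
One's complement: ~0xee23
Checksum = 0x11dc


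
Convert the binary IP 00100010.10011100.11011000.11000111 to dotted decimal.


00100010 = 34
10011100 = 156
11011000 = 216
11000111 = 199
IP: 34.156.216.199


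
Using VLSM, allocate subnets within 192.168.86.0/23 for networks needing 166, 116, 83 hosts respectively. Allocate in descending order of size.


166 hosts -> /24 (254 usable): 192.168.86.0/24
116 hosts -> /25 (126 usable): 192.168.87.0/25
83 hosts -> /25 (126 usable): 192.168.87.128/25
Allocation: 192.168.86.0/24 (166 hosts, 254 usable); 192.168.87.0/25 (116 hosts, 126 usable); 192.168.87.128/25 (83 hosts, 126 usable)


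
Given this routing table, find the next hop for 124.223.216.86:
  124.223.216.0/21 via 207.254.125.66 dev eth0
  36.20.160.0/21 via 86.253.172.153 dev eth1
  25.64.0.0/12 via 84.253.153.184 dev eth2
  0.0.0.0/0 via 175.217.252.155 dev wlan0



Longest prefix match for 124.223.216.86:
  /21 124.223.216.0: MATCH
  /21 36.20.160.0: no
  /12 25.64.0.0: no
  /0 0.0.0.0: MATCH
Selected: next-hop 207.254.125.66 via eth0 (matched /21)


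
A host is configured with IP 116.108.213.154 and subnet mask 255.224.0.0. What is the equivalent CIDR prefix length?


Binary: 11111111.11100000.00000000.00000000
Count leading 1s
Prefix: /11


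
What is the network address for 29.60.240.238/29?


IP:   00011101.00111100.11110000.11101110
Mask: 11111111.11111111.11111111.11111000
AND operation:
Net:  00011101.00111100.11110000.11101000
Network: 29.60.240.232/29


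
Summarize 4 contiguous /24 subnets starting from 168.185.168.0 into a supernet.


Original prefix: /24
Number of subnets: 4 = 2^2
New prefix = 24 - 2 = 22
Supernet: 168.185.168.0/22


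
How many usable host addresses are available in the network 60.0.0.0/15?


Host bits = 32 - 15 = 17
Total addresses = 2^17 = 131072
Usable = total - 2 (network and broadcast)
Usable hosts: 131070


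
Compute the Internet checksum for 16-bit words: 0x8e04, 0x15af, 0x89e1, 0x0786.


Sum all words (with carry folding):
+ 0x8e04 = 0x8e04
+ 0x15af = 0xa3b3
+ 0x89e1 = 0x2d95
+ 0x0786 = 0x351b
One's complement: ~0x351b
Checksum = 0xcae4


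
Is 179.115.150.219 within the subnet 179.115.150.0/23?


Subnet network: 179.115.150.0
Test IP AND mask: 179.115.150.0
Yes, 179.115.150.219 is in 179.115.150.0/23


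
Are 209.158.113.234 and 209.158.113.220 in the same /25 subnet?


Mask: 255.255.255.128
209.158.113.234 AND mask = 209.158.113.128
209.158.113.220 AND mask = 209.158.113.128
Yes, same subnet (209.158.113.128)


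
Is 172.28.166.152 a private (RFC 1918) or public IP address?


RFC 1918 private ranges:
  10.0.0.0/8 (10.0.0.0 - 10.255.255.255)
  172.16.0.0/12 (172.16.0.0 - 172.31.255.255)
  192.168.0.0/16 (192.168.0.0 - 192.168.255.255)
Private (in 172.16.0.0/12)


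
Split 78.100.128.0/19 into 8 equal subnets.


New prefix = 19 + 3 = 22
Each subnet has 1024 addresses
  78.100.128.0/22
  78.100.132.0/22
  78.100.136.0/22
  78.100.140.0/22
  78.100.144.0/22
  78.100.148.0/22
  78.100.152.0/22
  78.100.156.0/22
Subnets: 78.100.128.0/22, 78.100.132.0/22, 78.100.136.0/22, 78.100.140.0/22, 78.100.144.0/22, 78.100.148.0/22, 78.100.152.0/22, 78.100.156.0/22


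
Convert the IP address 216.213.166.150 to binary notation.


216 = 11011000
213 = 11010101
166 = 10100110
150 = 10010110
Binary: 11011000.11010101.10100110.10010110


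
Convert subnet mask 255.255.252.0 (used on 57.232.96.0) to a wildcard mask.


Subnet mask: 255.255.252.0
Wildcard = 255.255.255.255 - subnet mask
255 - 255 = 0
255 - 255 = 0
255 - 252 = 3
255 - 0 = 255
Wildcard: 0.0.3.255


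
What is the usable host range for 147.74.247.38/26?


Network: 147.74.247.0
Broadcast: 147.74.247.63
First usable = network + 1
Last usable = broadcast - 1
Range: 147.74.247.1 to 147.74.247.62


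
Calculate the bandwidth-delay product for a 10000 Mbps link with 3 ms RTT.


BDP = bandwidth * RTT
= 10000 Mbps * 3 ms
= 10000 * 1e6 * 3 / 1000 bits
= 30000000 bits
= 3750000 bytes
= 3662.1094 KB
BDP = 30000000 bits (3750000 bytes)


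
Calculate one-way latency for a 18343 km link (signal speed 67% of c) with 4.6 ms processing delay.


Speed = 0.67 * 3e5 km/s = 201000 km/s
Propagation delay = 18343 / 201000 = 0.0913 s = 91.2587 ms
Processing delay = 4.6 ms
Total one-way latency = 95.8587 ms


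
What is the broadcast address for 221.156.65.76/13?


Network: 221.152.0.0/13
Host bits = 19
Set all host bits to 1:
Broadcast: 221.159.255.255


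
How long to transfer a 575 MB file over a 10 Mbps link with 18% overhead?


Effective throughput = 10 * (1 - 18/100) = 8.2 Mbps
File size in Mb = 575 * 8 = 4600 Mb
Time = 4600 / 8.2
Time = 560.9756 seconds


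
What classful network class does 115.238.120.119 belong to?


First octet: 115
Binary: 01110011
0xxxxxxx -> Class A (1-126)
Class A, default mask 255.0.0.0 (/8)


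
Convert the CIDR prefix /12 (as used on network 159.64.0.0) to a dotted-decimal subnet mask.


/12 means 12 network bits, 20 host bits
Binary: 11111111111100000000000000000000
Mask: 255.240.0.0


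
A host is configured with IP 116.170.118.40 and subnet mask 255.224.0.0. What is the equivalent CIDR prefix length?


Binary: 11111111.11100000.00000000.00000000
Count leading 1s
Prefix: /11


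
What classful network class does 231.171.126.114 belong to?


First octet: 231
Binary: 11100111
1110xxxx -> Class D (224-239)
Class D (multicast), default mask N/A


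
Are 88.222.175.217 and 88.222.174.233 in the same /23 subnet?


Mask: 255.255.254.0
88.222.175.217 AND mask = 88.222.174.0
88.222.174.233 AND mask = 88.222.174.0
Yes, same subnet (88.222.174.0)


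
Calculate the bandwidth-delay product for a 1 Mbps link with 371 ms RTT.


BDP = bandwidth * RTT
= 1 Mbps * 371 ms
= 1 * 1e6 * 371 / 1000 bits
= 371000 bits
= 46375 bytes
= 45.2881 KB
BDP = 371000 bits (46375 bytes)


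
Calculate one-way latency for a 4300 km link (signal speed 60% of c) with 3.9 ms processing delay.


Speed = 0.6 * 3e5 km/s = 180000 km/s
Propagation delay = 4300 / 180000 = 0.0239 s = 23.8889 ms
Processing delay = 3.9 ms
Total one-way latency = 27.7889 ms


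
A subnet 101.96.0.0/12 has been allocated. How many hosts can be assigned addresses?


Host bits = 32 - 12 = 20
Total addresses = 2^20 = 1048576
Usable = total - 2 (network and broadcast)
Usable hosts: 1048574


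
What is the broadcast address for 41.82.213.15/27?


Network: 41.82.213.0/27
Host bits = 5
Set all host bits to 1:
Broadcast: 41.82.213.31


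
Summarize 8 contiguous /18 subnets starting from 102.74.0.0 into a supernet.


Original prefix: /18
Number of subnets: 8 = 2^3
New prefix = 18 - 3 = 15
Supernet: 102.74.0.0/15


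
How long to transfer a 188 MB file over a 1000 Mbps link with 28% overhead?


Effective throughput = 1000 * (1 - 28/100) = 720 Mbps
File size in Mb = 188 * 8 = 1504 Mb
Time = 1504 / 720
Time = 2.0889 seconds


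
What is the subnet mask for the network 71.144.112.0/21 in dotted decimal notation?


/21 means 21 network bits, 11 host bits
Binary: 11111111111111111111100000000000
Mask: 255.255.248.0


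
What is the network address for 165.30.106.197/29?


IP:   10100101.00011110.01101010.11000101
Mask: 11111111.11111111.11111111.11111000
AND operation:
Net:  10100101.00011110.01101010.11000000
Network: 165.30.106.192/29


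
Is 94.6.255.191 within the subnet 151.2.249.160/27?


Subnet network: 151.2.249.160
Test IP AND mask: 94.6.255.160
No, 94.6.255.191 is not in 151.2.249.160/27


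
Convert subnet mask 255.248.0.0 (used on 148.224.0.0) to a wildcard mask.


Subnet mask: 255.248.0.0
Wildcard = 255.255.255.255 - subnet mask
255 - 255 = 0
255 - 248 = 7
255 - 0 = 255
255 - 0 = 255
Wildcard: 0.7.255.255


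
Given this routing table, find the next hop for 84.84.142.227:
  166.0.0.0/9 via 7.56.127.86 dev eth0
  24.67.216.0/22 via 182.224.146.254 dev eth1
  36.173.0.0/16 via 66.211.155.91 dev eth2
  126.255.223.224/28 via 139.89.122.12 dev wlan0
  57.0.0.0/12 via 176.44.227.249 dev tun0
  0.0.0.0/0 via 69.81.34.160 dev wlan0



Longest prefix match for 84.84.142.227:
  /9 166.0.0.0: no
  /22 24.67.216.0: no
  /16 36.173.0.0: no
  /28 126.255.223.224: no
  /12 57.0.0.0: no
  /0 0.0.0.0: MATCH
Selected: next-hop 69.81.34.160 via wlan0 (matched /0)


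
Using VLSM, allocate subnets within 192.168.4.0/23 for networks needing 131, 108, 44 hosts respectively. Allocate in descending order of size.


131 hosts -> /24 (254 usable): 192.168.4.0/24
108 hosts -> /25 (126 usable): 192.168.5.0/25
44 hosts -> /26 (62 usable): 192.168.5.128/26
Allocation: 192.168.4.0/24 (131 hosts, 254 usable); 192.168.5.0/25 (108 hosts, 126 usable); 192.168.5.128/26 (44 hosts, 62 usable)


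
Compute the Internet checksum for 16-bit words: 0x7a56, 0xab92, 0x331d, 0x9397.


Sum all words (with carry folding):
+ 0x7a56 = 0x7a56
+ 0xab92 = 0x25e9
+ 0x331d = 0x5906
+ 0x9397 = 0xec9d
One's complement: ~0xec9d
Checksum = 0x1362


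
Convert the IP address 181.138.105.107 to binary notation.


181 = 10110101
138 = 10001010
105 = 01101001
107 = 01101011
Binary: 10110101.10001010.01101001.01101011


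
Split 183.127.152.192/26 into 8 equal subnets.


New prefix = 26 + 3 = 29
Each subnet has 8 addresses
  183.127.152.192/29
  183.127.152.200/29
  183.127.152.208/29
  183.127.152.216/29
  183.127.152.224/29
  183.127.152.232/29
  183.127.152.240/29
  183.127.152.248/29
Subnets: 183.127.152.192/29, 183.127.152.200/29, 183.127.152.208/29, 183.127.152.216/29, 183.127.152.224/29, 183.127.152.232/29, 183.127.152.240/29, 183.127.152.248/29


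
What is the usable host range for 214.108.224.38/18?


Network: 214.108.192.0
Broadcast: 214.108.255.255
First usable = network + 1
Last usable = broadcast - 1
Range: 214.108.192.1 to 214.108.255.254


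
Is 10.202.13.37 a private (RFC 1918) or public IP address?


RFC 1918 private ranges:
  10.0.0.0/8 (10.0.0.0 - 10.255.255.255)
  172.16.0.0/12 (172.16.0.0 - 172.31.255.255)
  192.168.0.0/16 (192.168.0.0 - 192.168.255.255)
Private (in 10.0.0.0/8)


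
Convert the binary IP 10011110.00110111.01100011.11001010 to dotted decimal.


10011110 = 158
00110111 = 55
01100011 = 99
11001010 = 202
IP: 158.55.99.202


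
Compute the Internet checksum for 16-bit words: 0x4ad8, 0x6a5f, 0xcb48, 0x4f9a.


Sum all words (with carry folding):
+ 0x4ad8 = 0x4ad8
+ 0x6a5f = 0xb537
+ 0xcb48 = 0x8080
+ 0x4f9a = 0xd01a
One's complement: ~0xd01a
Checksum = 0x2fe5


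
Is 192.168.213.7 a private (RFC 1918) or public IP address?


RFC 1918 private ranges:
  10.0.0.0/8 (10.0.0.0 - 10.255.255.255)
  172.16.0.0/12 (172.16.0.0 - 172.31.255.255)
  192.168.0.0/16 (192.168.0.0 - 192.168.255.255)
Private (in 192.168.0.0/16)


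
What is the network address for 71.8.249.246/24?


IP:   01000111.00001000.11111001.11110110
Mask: 11111111.11111111.11111111.00000000
AND operation:
Net:  01000111.00001000.11111001.00000000
Network: 71.8.249.0/24


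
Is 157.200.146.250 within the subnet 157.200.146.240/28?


Subnet network: 157.200.146.240
Test IP AND mask: 157.200.146.240
Yes, 157.200.146.250 is in 157.200.146.240/28


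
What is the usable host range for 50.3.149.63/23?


Network: 50.3.148.0
Broadcast: 50.3.149.255
First usable = network + 1
Last usable = broadcast - 1
Range: 50.3.148.1 to 50.3.149.254


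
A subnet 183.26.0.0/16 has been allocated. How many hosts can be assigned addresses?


Host bits = 32 - 16 = 16
Total addresses = 2^16 = 65536
Usable = total - 2 (network and broadcast)
Usable hosts: 65534


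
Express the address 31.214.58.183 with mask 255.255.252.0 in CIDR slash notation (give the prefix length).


Binary: 11111111.11111111.11111100.00000000
Count leading 1s
Prefix: /22


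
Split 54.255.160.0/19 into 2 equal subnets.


New prefix = 19 + 1 = 20
Each subnet has 4096 addresses
  54.255.160.0/20
  54.255.176.0/20
Subnets: 54.255.160.0/20, 54.255.176.0/20


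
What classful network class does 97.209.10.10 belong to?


First octet: 97
Binary: 01100001
0xxxxxxx -> Class A (1-126)
Class A, default mask 255.0.0.0 (/8)


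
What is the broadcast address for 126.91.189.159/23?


Network: 126.91.188.0/23
Host bits = 9
Set all host bits to 1:
Broadcast: 126.91.189.255


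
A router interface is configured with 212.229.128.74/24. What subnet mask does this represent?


/24 means 24 network bits, 8 host bits
Binary: 11111111111111111111111100000000
Mask: 255.255.255.0


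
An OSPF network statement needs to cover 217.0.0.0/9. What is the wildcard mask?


Subnet mask: 255.128.0.0
Wildcard = 255.255.255.255 - subnet mask
255 - 255 = 0
255 - 128 = 127
255 - 0 = 255
255 - 0 = 255
Wildcard: 0.127.255.255


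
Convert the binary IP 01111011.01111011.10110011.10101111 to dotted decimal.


01111011 = 123
01111011 = 123
10110011 = 179
10101111 = 175
IP: 123.123.179.175


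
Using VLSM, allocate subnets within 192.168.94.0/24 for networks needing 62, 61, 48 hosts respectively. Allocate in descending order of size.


62 hosts -> /26 (62 usable): 192.168.94.0/26
61 hosts -> /26 (62 usable): 192.168.94.64/26
48 hosts -> /26 (62 usable): 192.168.94.128/26
Allocation: 192.168.94.0/26 (62 hosts, 62 usable); 192.168.94.64/26 (61 hosts, 62 usable); 192.168.94.128/26 (48 hosts, 62 usable)


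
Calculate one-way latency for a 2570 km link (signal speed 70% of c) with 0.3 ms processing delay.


Speed = 0.7 * 3e5 km/s = 210000 km/s
Propagation delay = 2570 / 210000 = 0.0122 s = 12.2381 ms
Processing delay = 0.3 ms
Total one-way latency = 12.5381 ms


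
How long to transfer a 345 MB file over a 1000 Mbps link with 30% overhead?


Effective throughput = 1000 * (1 - 30/100) = 700 Mbps
File size in Mb = 345 * 8 = 2760 Mb
Time = 2760 / 700
Time = 3.9429 seconds


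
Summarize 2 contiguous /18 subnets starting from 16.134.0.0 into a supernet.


Original prefix: /18
Number of subnets: 2 = 2^1
New prefix = 18 - 1 = 17
Supernet: 16.134.0.0/17


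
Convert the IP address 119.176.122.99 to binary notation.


119 = 01110111
176 = 10110000
122 = 01111010
99 = 01100011
Binary: 01110111.10110000.01111010.01100011


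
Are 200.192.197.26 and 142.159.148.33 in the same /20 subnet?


Mask: 255.255.240.0
200.192.197.26 AND mask = 200.192.192.0
142.159.148.33 AND mask = 142.159.144.0
No, different subnets (200.192.192.0 vs 142.159.144.0)


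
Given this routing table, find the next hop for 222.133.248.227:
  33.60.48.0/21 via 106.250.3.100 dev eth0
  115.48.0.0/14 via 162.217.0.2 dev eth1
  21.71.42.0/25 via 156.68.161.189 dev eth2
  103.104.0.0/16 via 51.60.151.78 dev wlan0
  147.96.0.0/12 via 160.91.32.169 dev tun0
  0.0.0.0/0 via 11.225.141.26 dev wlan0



Longest prefix match for 222.133.248.227:
  /21 33.60.48.0: no
  /14 115.48.0.0: no
  /25 21.71.42.0: no
  /16 103.104.0.0: no
  /12 147.96.0.0: no
  /0 0.0.0.0: MATCH
Selected: next-hop 11.225.141.26 via wlan0 (matched /0)


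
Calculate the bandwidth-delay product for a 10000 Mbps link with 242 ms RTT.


BDP = bandwidth * RTT
= 10000 Mbps * 242 ms
= 10000 * 1e6 * 242 / 1000 bits
= 2420000000 bits
= 302500000 bytes
= 295410.1562 KB
BDP = 2420000000 bits (302500000 bytes)


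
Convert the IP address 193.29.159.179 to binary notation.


193 = 11000001
29 = 00011101
159 = 10011111
179 = 10110011
Binary: 11000001.00011101.10011111.10110011


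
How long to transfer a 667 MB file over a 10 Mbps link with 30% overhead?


Effective throughput = 10 * (1 - 30/100) = 7 Mbps
File size in Mb = 667 * 8 = 5336 Mb
Time = 5336 / 7
Time = 762.2857 seconds


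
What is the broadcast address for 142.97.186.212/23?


Network: 142.97.186.0/23
Host bits = 9
Set all host bits to 1:
Broadcast: 142.97.187.255


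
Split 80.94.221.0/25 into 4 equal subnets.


New prefix = 25 + 2 = 27
Each subnet has 32 addresses
  80.94.221.0/27
  80.94.221.32/27
  80.94.221.64/27
  80.94.221.96/27
Subnets: 80.94.221.0/27, 80.94.221.32/27, 80.94.221.64/27, 80.94.221.96/27


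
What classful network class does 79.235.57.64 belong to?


First octet: 79
Binary: 01001111
0xxxxxxx -> Class A (1-126)
Class A, default mask 255.0.0.0 (/8)


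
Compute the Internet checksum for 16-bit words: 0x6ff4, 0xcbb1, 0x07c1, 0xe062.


Sum all words (with carry folding):
+ 0x6ff4 = 0x6ff4
+ 0xcbb1 = 0x3ba6
+ 0x07c1 = 0x4367
+ 0xe062 = 0x23ca
One's complement: ~0x23ca
Checksum = 0xdc35


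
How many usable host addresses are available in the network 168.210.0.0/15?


Host bits = 32 - 15 = 17
Total addresses = 2^17 = 131072
Usable = total - 2 (network and broadcast)
Usable hosts: 131070


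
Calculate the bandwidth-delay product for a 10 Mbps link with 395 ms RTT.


BDP = bandwidth * RTT
= 10 Mbps * 395 ms
= 10 * 1e6 * 395 / 1000 bits
= 3950000 bits
= 493750 bytes
= 482.1777 KB
BDP = 3950000 bits (493750 bytes)


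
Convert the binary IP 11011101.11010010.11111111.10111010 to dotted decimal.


11011101 = 221
11010010 = 210
11111111 = 255
10111010 = 186
IP: 221.210.255.186


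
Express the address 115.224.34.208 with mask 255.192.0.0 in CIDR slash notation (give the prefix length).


Binary: 11111111.11000000.00000000.00000000
Count leading 1s
Prefix: /10


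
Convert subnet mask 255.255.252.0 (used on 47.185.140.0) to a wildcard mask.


Subnet mask: 255.255.252.0
Wildcard = 255.255.255.255 - subnet mask
255 - 255 = 0
255 - 255 = 0
255 - 252 = 3
255 - 0 = 255
Wildcard: 0.0.3.255


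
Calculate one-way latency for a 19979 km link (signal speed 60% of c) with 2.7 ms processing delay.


Speed = 0.6 * 3e5 km/s = 180000 km/s
Propagation delay = 19979 / 180000 = 0.111 s = 110.9944 ms
Processing delay = 2.7 ms
Total one-way latency = 113.6944 ms


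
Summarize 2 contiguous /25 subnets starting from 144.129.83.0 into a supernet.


Original prefix: /25
Number of subnets: 2 = 2^1
New prefix = 25 - 1 = 24
Supernet: 144.129.83.0/24


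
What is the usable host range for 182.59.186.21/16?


Network: 182.59.0.0
Broadcast: 182.59.255.255
First usable = network + 1
Last usable = broadcast - 1
Range: 182.59.0.1 to 182.59.255.254


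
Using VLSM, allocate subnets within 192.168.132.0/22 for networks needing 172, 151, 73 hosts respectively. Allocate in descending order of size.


172 hosts -> /24 (254 usable): 192.168.132.0/24
151 hosts -> /24 (254 usable): 192.168.133.0/24
73 hosts -> /25 (126 usable): 192.168.134.0/25
Allocation: 192.168.132.0/24 (172 hosts, 254 usable); 192.168.133.0/24 (151 hosts, 254 usable); 192.168.134.0/25 (73 hosts, 126 usable)


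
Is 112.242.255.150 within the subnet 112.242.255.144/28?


Subnet network: 112.242.255.144
Test IP AND mask: 112.242.255.144
Yes, 112.242.255.150 is in 112.242.255.144/28


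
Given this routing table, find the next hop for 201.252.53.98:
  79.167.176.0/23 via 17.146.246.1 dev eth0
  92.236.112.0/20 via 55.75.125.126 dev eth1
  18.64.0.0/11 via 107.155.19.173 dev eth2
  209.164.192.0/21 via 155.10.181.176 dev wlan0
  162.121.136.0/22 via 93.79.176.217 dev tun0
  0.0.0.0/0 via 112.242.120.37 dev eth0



Longest prefix match for 201.252.53.98:
  /23 79.167.176.0: no
  /20 92.236.112.0: no
  /11 18.64.0.0: no
  /21 209.164.192.0: no
  /22 162.121.136.0: no
  /0 0.0.0.0: MATCH
Selected: next-hop 112.242.120.37 via eth0 (matched /0)


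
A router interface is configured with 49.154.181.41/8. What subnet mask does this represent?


/8 means 8 network bits, 24 host bits
Binary: 11111111000000000000000000000000
Mask: 255.0.0.0


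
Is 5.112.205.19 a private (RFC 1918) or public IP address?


RFC 1918 private ranges:
  10.0.0.0/8 (10.0.0.0 - 10.255.255.255)
  172.16.0.0/12 (172.16.0.0 - 172.31.255.255)
  192.168.0.0/16 (192.168.0.0 - 192.168.255.255)
Public (not in any RFC 1918 range)


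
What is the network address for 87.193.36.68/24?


IP:   01010111.11000001.00100100.01000100
Mask: 11111111.11111111.11111111.00000000
AND operation:
Net:  01010111.11000001.00100100.00000000
Network: 87.193.36.0/24


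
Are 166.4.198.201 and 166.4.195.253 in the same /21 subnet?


Mask: 255.255.248.0
166.4.198.201 AND mask = 166.4.192.0
166.4.195.253 AND mask = 166.4.192.0
Yes, same subnet (166.4.192.0)


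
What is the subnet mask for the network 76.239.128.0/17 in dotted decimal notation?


/17 means 17 network bits, 15 host bits
Binary: 11111111111111111000000000000000
Mask: 255.255.128.0


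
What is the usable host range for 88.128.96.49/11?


Network: 88.128.0.0
Broadcast: 88.159.255.255
First usable = network + 1
Last usable = broadcast - 1
Range: 88.128.0.1 to 88.159.255.254


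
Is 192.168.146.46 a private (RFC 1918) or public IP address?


RFC 1918 private ranges:
  10.0.0.0/8 (10.0.0.0 - 10.255.255.255)
  172.16.0.0/12 (172.16.0.0 - 172.31.255.255)
  192.168.0.0/16 (192.168.0.0 - 192.168.255.255)
Private (in 192.168.0.0/16)


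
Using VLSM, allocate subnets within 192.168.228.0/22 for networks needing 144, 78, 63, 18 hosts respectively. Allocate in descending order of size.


144 hosts -> /24 (254 usable): 192.168.228.0/24
78 hosts -> /25 (126 usable): 192.168.229.0/25
63 hosts -> /25 (126 usable): 192.168.229.128/25
18 hosts -> /27 (30 usable): 192.168.230.0/27
Allocation: 192.168.228.0/24 (144 hosts, 254 usable); 192.168.229.0/25 (78 hosts, 126 usable); 192.168.229.128/25 (63 hosts, 126 usable); 192.168.230.0/27 (18 hosts, 30 usable)


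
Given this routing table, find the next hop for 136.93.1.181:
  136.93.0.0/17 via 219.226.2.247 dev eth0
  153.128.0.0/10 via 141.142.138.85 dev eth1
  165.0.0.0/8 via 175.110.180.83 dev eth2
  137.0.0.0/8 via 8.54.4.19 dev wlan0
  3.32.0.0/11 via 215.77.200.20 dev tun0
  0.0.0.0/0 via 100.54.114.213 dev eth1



Longest prefix match for 136.93.1.181:
  /17 136.93.0.0: MATCH
  /10 153.128.0.0: no
  /8 165.0.0.0: no
  /8 137.0.0.0: no
  /11 3.32.0.0: no
  /0 0.0.0.0: MATCH
Selected: next-hop 219.226.2.247 via eth0 (matched /17)


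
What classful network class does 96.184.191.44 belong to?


First octet: 96
Binary: 01100000
0xxxxxxx -> Class A (1-126)
Class A, default mask 255.0.0.0 (/8)


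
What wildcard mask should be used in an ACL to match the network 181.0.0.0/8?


Subnet mask: 255.0.0.0
Wildcard = 255.255.255.255 - subnet mask
255 - 255 = 0
255 - 0 = 255
255 - 0 = 255
255 - 0 = 255
Wildcard: 0.255.255.255


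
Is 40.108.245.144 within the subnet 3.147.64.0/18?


Subnet network: 3.147.64.0
Test IP AND mask: 40.108.192.0
No, 40.108.245.144 is not in 3.147.64.0/18


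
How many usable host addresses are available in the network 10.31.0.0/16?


Host bits = 32 - 16 = 16
Total addresses = 2^16 = 65536
Usable = total - 2 (network and broadcast)
Usable hosts: 65534


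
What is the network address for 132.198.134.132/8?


IP:   10000100.11000110.10000110.10000100
Mask: 11111111.00000000.00000000.00000000
AND operation:
Net:  10000100.00000000.00000000.00000000
Network: 132.0.0.0/8


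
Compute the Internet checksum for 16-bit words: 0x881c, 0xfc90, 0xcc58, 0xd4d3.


Sum all words (with carry folding):
+ 0x881c = 0x881c
+ 0xfc90 = 0x84ad
+ 0xcc58 = 0x5106
+ 0xd4d3 = 0x25da
One's complement: ~0x25da
Checksum = 0xda25


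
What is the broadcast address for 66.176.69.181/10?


Network: 66.128.0.0/10
Host bits = 22
Set all host bits to 1:
Broadcast: 66.191.255.255


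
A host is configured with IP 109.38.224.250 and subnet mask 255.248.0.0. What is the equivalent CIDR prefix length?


Binary: 11111111.11111000.00000000.00000000
Count leading 1s
Prefix: /13


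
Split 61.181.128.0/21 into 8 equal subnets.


New prefix = 21 + 3 = 24
Each subnet has 256 addresses
  61.181.128.0/24
  61.181.129.0/24
  61.181.130.0/24
  61.181.131.0/24
  61.181.132.0/24
  61.181.133.0/24
  61.181.134.0/24
  61.181.135.0/24
Subnets: 61.181.128.0/24, 61.181.129.0/24, 61.181.130.0/24, 61.181.131.0/24, 61.181.132.0/24, 61.181.133.0/24, 61.181.134.0/24, 61.181.135.0/24


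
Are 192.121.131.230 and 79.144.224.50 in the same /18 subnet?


Mask: 255.255.192.0
192.121.131.230 AND mask = 192.121.128.0
79.144.224.50 AND mask = 79.144.192.0
No, different subnets (192.121.128.0 vs 79.144.192.0)


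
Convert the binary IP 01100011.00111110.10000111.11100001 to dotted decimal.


01100011 = 99
00111110 = 62
10000111 = 135
11100001 = 225
IP: 99.62.135.225


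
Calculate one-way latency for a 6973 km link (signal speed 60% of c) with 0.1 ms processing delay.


Speed = 0.6 * 3e5 km/s = 180000 km/s
Propagation delay = 6973 / 180000 = 0.0387 s = 38.7389 ms
Processing delay = 0.1 ms
Total one-way latency = 38.8389 ms


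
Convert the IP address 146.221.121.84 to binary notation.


146 = 10010010
221 = 11011101
121 = 01111001
84 = 01010100
Binary: 10010010.11011101.01111001.01010100


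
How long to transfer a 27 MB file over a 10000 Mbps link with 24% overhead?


Effective throughput = 10000 * (1 - 24/100) = 7600 Mbps
File size in Mb = 27 * 8 = 216 Mb
Time = 216 / 7600
Time = 0.0284 seconds


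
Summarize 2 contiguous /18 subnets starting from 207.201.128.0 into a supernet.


Original prefix: /18
Number of subnets: 2 = 2^1
New prefix = 18 - 1 = 17
Supernet: 207.201.128.0/17


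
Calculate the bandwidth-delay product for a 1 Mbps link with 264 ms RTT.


BDP = bandwidth * RTT
= 1 Mbps * 264 ms
= 1 * 1e6 * 264 / 1000 bits
= 264000 bits
= 33000 bytes
= 32.2266 KB
BDP = 264000 bits (33000 bytes)


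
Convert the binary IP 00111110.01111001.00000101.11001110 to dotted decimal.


00111110 = 62
01111001 = 121
00000101 = 5
11001110 = 206
IP: 62.121.5.206


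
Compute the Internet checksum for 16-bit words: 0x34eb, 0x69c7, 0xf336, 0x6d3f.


Sum all words (with carry folding):
+ 0x34eb = 0x34eb
+ 0x69c7 = 0x9eb2
+ 0xf336 = 0x91e9
+ 0x6d3f = 0xff28
One's complement: ~0xff28
Checksum = 0x00d7


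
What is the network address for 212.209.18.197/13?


IP:   11010100.11010001.00010010.11000101
Mask: 11111111.11111000.00000000.00000000
AND operation:
Net:  11010100.11010000.00000000.00000000
Network: 212.208.0.0/13


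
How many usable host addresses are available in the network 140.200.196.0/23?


Host bits = 32 - 23 = 9
Total addresses = 2^9 = 512
Usable = total - 2 (network and broadcast)
Usable hosts: 510


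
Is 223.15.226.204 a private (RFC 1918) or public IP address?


RFC 1918 private ranges:
  10.0.0.0/8 (10.0.0.0 - 10.255.255.255)
  172.16.0.0/12 (172.16.0.0 - 172.31.255.255)
  192.168.0.0/16 (192.168.0.0 - 192.168.255.255)
Public (not in any RFC 1918 range)


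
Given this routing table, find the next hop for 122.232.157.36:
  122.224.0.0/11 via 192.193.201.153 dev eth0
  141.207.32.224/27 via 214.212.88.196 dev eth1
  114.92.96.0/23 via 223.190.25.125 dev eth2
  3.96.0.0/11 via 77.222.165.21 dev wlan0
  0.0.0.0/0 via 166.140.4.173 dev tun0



Longest prefix match for 122.232.157.36:
  /11 122.224.0.0: MATCH
  /27 141.207.32.224: no
  /23 114.92.96.0: no
  /11 3.96.0.0: no
  /0 0.0.0.0: MATCH
Selected: next-hop 192.193.201.153 via eth0 (matched /11)


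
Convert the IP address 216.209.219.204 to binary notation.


216 = 11011000
209 = 11010001
219 = 11011011
204 = 11001100
Binary: 11011000.11010001.11011011.11001100


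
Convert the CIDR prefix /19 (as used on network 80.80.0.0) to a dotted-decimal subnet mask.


/19 means 19 network bits, 13 host bits
Binary: 11111111111111111110000000000000
Mask: 255.255.224.0


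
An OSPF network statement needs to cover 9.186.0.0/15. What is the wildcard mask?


Subnet mask: 255.254.0.0
Wildcard = 255.255.255.255 - subnet mask
255 - 255 = 0
255 - 254 = 1
255 - 0 = 255
255 - 0 = 255
Wildcard: 0.1.255.255


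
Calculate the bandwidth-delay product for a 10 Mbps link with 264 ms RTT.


BDP = bandwidth * RTT
= 10 Mbps * 264 ms
= 10 * 1e6 * 264 / 1000 bits
= 2640000 bits
= 330000 bytes
= 322.2656 KB
BDP = 2640000 bits (330000 bytes)


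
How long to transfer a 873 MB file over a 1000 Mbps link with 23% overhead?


Effective throughput = 1000 * (1 - 23/100) = 770 Mbps
File size in Mb = 873 * 8 = 6984 Mb
Time = 6984 / 770
Time = 9.0701 seconds


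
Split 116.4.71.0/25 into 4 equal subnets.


New prefix = 25 + 2 = 27
Each subnet has 32 addresses
  116.4.71.0/27
  116.4.71.32/27
  116.4.71.64/27
  116.4.71.96/27
Subnets: 116.4.71.0/27, 116.4.71.32/27, 116.4.71.64/27, 116.4.71.96/27


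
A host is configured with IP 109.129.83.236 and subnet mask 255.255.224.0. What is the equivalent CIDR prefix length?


Binary: 11111111.11111111.11100000.00000000
Count leading 1s
Prefix: /19


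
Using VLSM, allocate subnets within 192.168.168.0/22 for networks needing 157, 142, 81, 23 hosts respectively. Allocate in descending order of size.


157 hosts -> /24 (254 usable): 192.168.168.0/24
142 hosts -> /24 (254 usable): 192.168.169.0/24
81 hosts -> /25 (126 usable): 192.168.170.0/25
23 hosts -> /27 (30 usable): 192.168.170.128/27
Allocation: 192.168.168.0/24 (157 hosts, 254 usable); 192.168.169.0/24 (142 hosts, 254 usable); 192.168.170.0/25 (81 hosts, 126 usable); 192.168.170.128/27 (23 hosts, 30 usable)


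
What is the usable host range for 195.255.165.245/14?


Network: 195.252.0.0
Broadcast: 195.255.255.255
First usable = network + 1
Last usable = broadcast - 1
Range: 195.252.0.1 to 195.255.255.254


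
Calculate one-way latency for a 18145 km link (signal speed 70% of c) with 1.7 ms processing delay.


Speed = 0.7 * 3e5 km/s = 210000 km/s
Propagation delay = 18145 / 210000 = 0.0864 s = 86.4048 ms
Processing delay = 1.7 ms
Total one-way latency = 88.1048 ms


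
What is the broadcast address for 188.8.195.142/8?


Network: 188.0.0.0/8
Host bits = 24
Set all host bits to 1:
Broadcast: 188.255.255.255


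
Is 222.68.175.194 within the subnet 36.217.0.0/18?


Subnet network: 36.217.0.0
Test IP AND mask: 222.68.128.0
No, 222.68.175.194 is not in 36.217.0.0/18


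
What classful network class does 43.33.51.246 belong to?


First octet: 43
Binary: 00101011
0xxxxxxx -> Class A (1-126)
Class A, default mask 255.0.0.0 (/8)


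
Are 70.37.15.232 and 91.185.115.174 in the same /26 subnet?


Mask: 255.255.255.192
70.37.15.232 AND mask = 70.37.15.192
91.185.115.174 AND mask = 91.185.115.128
No, different subnets (70.37.15.192 vs 91.185.115.128)


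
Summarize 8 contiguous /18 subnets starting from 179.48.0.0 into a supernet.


Original prefix: /18
Number of subnets: 8 = 2^3
New prefix = 18 - 3 = 15
Supernet: 179.48.0.0/15


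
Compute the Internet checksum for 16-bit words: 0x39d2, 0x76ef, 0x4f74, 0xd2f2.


Sum all words (with carry folding):
+ 0x39d2 = 0x39d2
+ 0x76ef = 0xb0c1
+ 0x4f74 = 0x0036
+ 0xd2f2 = 0xd328
One's complement: ~0xd328
Checksum = 0x2cd7
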